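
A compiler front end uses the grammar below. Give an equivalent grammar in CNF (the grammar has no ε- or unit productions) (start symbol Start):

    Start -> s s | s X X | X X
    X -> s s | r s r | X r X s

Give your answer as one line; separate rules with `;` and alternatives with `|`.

Introduce a nonterminal for each terminal appearing in a rule of length ≥ 2: X1 → s, X2 → r.
Binarize each right-hand side of length ≥ 3 by chaining fresh nonterminals (Y1, Y2, …): affected rules were Start → X1 X X; X → X2 X1 X2; X → X X2 X X1.

Start -> X1 X1 | X1 Y1 | X X; X -> X1 X1 | X2 Y2 | X Y3; X1 -> s; X2 -> r; Y1 -> X X; Y2 -> X1 X2; Y3 -> X2 Y4; Y4 -> X X1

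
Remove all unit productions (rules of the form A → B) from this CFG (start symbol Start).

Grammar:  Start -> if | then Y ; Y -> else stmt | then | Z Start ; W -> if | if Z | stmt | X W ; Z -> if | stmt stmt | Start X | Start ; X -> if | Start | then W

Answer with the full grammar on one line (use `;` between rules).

Unit pairs: X ⇒* {Start}; Z ⇒* {Start}.
For every A with A ⇒* B via unit rules, add B's non-unit alternatives to A; then delete every rule of the form X → Y.

Start -> if | then Y; Y -> else stmt | then | Z Start; W -> if | if Z | stmt | X W; Z -> if | stmt stmt | Start X | then Y; X -> if | then Y | then W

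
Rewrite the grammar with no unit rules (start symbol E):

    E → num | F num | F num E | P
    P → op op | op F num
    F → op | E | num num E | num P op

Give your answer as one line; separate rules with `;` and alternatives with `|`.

E → num | F num | F num E | op op | op F num; P → op op | op F num; F → num | F num | F num E | op | num num E | num P op | op op | op F num

Unit pairs: E ⇒* {P}; F ⇒* {E, P}.
Replace each nonterminal's rules with the union of the non-unit rules of every nonterminal it unit-derives.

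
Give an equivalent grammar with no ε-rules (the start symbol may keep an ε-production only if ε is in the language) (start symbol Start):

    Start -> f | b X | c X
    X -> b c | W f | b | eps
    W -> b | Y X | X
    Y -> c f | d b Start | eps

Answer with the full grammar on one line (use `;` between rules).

The nullable symbols are {W, X, Y}.
ε ∉ L(G), so no ε-production is kept.
Expand every rule over subsets of its nullable positions: Start → b X gives b X | b. Start → c X gives c X | c. X → W f gives W f | f. W → Y X gives Y X | Y | X.

Start -> f | b X | b | c X | c; X -> b c | W f | f | b; W -> b | Y X | Y | X; Y -> c f | d b Start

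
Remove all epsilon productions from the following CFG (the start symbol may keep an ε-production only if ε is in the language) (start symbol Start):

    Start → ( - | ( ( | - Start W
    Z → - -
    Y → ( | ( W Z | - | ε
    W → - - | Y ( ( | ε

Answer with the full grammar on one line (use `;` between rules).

Start → ( - | ( ( | - Start W | - Start; Z → - -; Y → ( | ( W Z | ( Z | -; W → - - | Y ( ( | ( (

Nullable set = {W, Y}.
ε ∉ L(G), so no ε-production is kept.
Add the nullable-subset variants: Start → - Start W gives - Start W | - Start. Y → ( W Z gives ( W Z | ( Z. W → Y ( ( gives Y ( ( | ( (.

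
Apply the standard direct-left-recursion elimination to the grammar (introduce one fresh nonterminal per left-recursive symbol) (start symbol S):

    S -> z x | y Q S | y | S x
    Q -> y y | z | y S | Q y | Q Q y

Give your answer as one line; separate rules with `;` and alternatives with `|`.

Left recursion appears on S, Q.
For S: α = {x}, β = {z x, y Q S, y}. Rewrite as S → β S' and S' → α S' | ε.
For Q: α = {y, Q y}, β = {y y, z, y S}. Rewrite as Q → β Q' and Q' → α Q' | ε.

S -> z x S' | y Q S S' | y S'; Q -> y y Q' | z Q' | y S Q'; S' -> x S' | ε; Q' -> y Q' | Q y Q' | ε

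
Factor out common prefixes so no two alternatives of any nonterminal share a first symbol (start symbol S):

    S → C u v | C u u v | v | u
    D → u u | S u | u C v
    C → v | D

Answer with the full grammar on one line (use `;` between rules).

S has alternatives sharing prefix 'C u': factor to S → C u S' with S' → v | u v.
D has alternatives sharing prefix 'u': factor to D → u D' with D' → u | C v.

S → v | u | C u S'; D → S u | u D'; C → v | D; S' → v | u v; D' → u | C v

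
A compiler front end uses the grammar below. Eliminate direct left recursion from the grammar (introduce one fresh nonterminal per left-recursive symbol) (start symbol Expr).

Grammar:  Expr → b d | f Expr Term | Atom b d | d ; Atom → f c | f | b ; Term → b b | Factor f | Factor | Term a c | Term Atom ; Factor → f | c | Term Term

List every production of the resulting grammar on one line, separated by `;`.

Expr → b d | f Expr Term | Atom b d | d; Atom → f c | f | b; Term → b b Term1 | Factor f Term1 | Factor Term1; Factor → f | c | Term Term; Term1 → a c Term1 | Atom Term1 | eps

Term is directly left-recursive.
For Term: α = {a c, Atom}, β = {b b, Factor f, Factor}. Rewrite as Term → β Term1 and Term1 → α Term1 | ε.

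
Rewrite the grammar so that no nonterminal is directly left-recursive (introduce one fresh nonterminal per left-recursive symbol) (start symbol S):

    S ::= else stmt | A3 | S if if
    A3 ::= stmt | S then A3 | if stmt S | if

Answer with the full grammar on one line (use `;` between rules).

Left recursion appears on S.
For S: α = {if if}, β = {else stmt, A3}. Rewrite as S → β S' and S' → α S' | ε.

S ::= else stmt S' | A3 S'; A3 ::= stmt | S then A3 | if stmt S | if; S' ::= if if S' | ε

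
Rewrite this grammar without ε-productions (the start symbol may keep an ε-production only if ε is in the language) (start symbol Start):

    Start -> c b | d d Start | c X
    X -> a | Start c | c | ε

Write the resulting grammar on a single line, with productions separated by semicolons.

Nullable nonterminals: {X}.
ε ∉ L(G), so no ε-production is kept.
Add the nullable-subset variants: Start → c X gives c X | c.

Start -> c b | d d Start | c X | c; X -> a | Start c | c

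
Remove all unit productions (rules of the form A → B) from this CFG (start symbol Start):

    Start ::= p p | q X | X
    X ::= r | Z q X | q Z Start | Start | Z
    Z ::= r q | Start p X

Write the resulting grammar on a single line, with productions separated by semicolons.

Start ::= r q | Start p X | p p | q X | r | Z q X | q Z Start; X ::= r q | Start p X | p p | q X | r | Z q X | q Z Start; Z ::= r q | Start p X

Unit pairs: Start ⇒* {X, Z}; X ⇒* {Start, Z}.
For each unit pair (A, B), copy every non-unit production of B to A, then drop all unit productions.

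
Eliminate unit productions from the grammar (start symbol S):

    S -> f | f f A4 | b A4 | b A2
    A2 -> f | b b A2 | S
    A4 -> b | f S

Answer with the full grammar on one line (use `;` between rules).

Unit pairs: A2 ⇒* {S}.
For each unit pair (A, B), copy every non-unit production of B to A, then drop all unit productions.

S -> f | f f A4 | b A4 | b A2; A2 -> f | b b A2 | f f A4 | b A4 | b A2; A4 -> b | f S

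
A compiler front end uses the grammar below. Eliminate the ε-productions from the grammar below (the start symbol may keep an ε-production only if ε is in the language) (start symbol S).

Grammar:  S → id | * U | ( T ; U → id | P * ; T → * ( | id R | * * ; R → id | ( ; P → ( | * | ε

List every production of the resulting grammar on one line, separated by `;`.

Nullable nonterminals: {P}.
ε ∉ L(G), so no ε-production is kept.
Expand every rule over subsets of its nullable positions: U → P * gives P * | *.

S → id | * U | ( T; U → id | P * | *; T → * ( | id R | * *; R → id | (; P → ( | *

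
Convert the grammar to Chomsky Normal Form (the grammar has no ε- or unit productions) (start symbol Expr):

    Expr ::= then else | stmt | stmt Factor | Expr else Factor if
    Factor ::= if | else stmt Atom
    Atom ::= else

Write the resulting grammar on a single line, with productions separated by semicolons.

Expr ::= X1 X2 | stmt | X3 Factor | Expr Y1; Factor ::= if | X2 Y3; Atom ::= else; X1 ::= then; X2 ::= else; X3 ::= stmt; X4 ::= if; Y1 ::= X2 Y2; Y2 ::= Factor X4; Y3 ::= X3 Atom

Introduce a nonterminal for each terminal appearing in a rule of length ≥ 2: X1 → then, X2 → else, X3 → stmt, X4 → if.
Binarize each right-hand side of length ≥ 3 by chaining fresh nonterminals (Y1, Y2, …): affected rules were Expr → Expr X2 Factor X4; Factor → X2 X3 Atom.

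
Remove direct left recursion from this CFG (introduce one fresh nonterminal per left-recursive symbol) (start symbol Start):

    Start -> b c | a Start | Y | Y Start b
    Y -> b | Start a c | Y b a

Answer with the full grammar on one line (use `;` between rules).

Y is directly left-recursive.
For Y: α = {b a}, β = {b, Start a c}. Rewrite as Y → β Y1 and Y1 → α Y1 | ε.

Start -> b c | a Start | Y | Y Start b; Y -> b Y1 | Start a c Y1; Y1 -> b a Y1 | ε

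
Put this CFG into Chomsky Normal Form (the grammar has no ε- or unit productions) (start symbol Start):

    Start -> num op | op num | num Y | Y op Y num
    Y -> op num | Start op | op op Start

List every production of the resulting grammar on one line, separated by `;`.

Introduce a nonterminal for each terminal appearing in a rule of length ≥ 2: X1 → num, X2 → op.
Binarize each right-hand side of length ≥ 3 by chaining fresh nonterminals (Y1, Y2, …): affected rules were Start → Y X2 Y X1; Y → X2 X2 Start.

Start -> X1 X2 | X2 X1 | X1 Y | Y Y1; Y -> X2 X1 | Start X2 | X2 Y3; X1 -> num; X2 -> op; Y1 -> X2 Y2; Y2 -> Y X1; Y3 -> X2 Start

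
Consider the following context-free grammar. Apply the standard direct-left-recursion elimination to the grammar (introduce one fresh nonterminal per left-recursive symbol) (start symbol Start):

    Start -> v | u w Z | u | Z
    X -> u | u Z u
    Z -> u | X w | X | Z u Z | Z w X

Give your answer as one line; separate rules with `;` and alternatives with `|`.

Directly left-recursive nonterminal: Z.
For Z: α = {u Z, w X}, β = {u, X w, X}. Rewrite as Z → β Z1 and Z1 → α Z1 | ε.

Start -> v | u w Z | u | Z; X -> u | u Z u; Z -> u Z1 | X w Z1 | X Z1; Z1 -> u Z Z1 | w X Z1 | eps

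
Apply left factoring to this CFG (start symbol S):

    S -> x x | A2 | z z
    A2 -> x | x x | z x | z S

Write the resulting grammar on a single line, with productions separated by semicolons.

S -> x x | A2 | z z; A2 -> x A2' | z A2''; A2' -> ε | x; A2'' -> x | S

A2 has alternatives sharing prefix 'x': factor to A2 → x A2' with A2' → ε | x.
A2 has alternatives sharing prefix 'z': factor to A2 → z A2'' with A2'' → x | S.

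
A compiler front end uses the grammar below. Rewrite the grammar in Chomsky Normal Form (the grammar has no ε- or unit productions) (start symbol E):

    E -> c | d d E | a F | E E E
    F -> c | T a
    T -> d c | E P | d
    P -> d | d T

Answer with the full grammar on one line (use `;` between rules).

Introduce a nonterminal for each terminal appearing in a rule of length ≥ 2: X1 → d, X2 → a, X3 → c.
Binarize each right-hand side of length ≥ 3 by chaining fresh nonterminals (Y1, Y2, …): affected rules were E → X1 X1 E; E → E E E.

E -> c | X1 Y1 | X2 F | E Y2; F -> c | T X2; T -> X1 X3 | E P | d; P -> d | X1 T; X1 -> d; X2 -> a; X3 -> c; Y1 -> X1 E; Y2 -> E E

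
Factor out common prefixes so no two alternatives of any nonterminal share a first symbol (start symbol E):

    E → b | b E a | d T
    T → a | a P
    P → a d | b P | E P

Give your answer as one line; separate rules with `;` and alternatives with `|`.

E → d T | b E'; T → a T'; P → a d | b P | E P; E' → ε | E a; T' → ε | P

E has alternatives sharing prefix 'b': factor to E → b E' with E' → ε | E a.
T has alternatives sharing prefix 'a': factor to T → a T' with T' → ε | P.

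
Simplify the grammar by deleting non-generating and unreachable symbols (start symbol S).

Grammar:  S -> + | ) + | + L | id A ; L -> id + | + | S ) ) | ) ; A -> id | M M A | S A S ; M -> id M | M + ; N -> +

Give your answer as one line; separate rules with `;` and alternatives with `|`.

S -> + | ) + | + L | id A; L -> id + | + | S ) ) | ); A -> id | S A S

Generating nonterminals: {A, L, N, S}.
Reachable from S after that: {A, L, S}.
Removed useless symbols: {M, N} and every production mentioning them.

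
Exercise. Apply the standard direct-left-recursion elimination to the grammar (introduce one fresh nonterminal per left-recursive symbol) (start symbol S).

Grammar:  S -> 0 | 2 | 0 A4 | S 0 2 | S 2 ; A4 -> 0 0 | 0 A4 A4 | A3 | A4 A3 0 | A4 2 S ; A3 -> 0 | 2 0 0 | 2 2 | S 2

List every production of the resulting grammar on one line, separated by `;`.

S -> 0 S' | 2 S' | 0 A4 S'; A4 -> 0 0 A4' | 0 A4 A4 A4' | A3 A4'; A3 -> 0 | 2 0 0 | 2 2 | S 2; S' -> 0 2 S' | 2 S' | ε; A4' -> A3 0 A4' | 2 S A4' | ε

Left recursion appears on S, A4.
For S: α = {0 2, 2}, β = {0, 2, 0 A4}. Rewrite as S → β S' and S' → α S' | ε.
For A4: α = {A3 0, 2 S}, β = {0 0, 0 A4 A4, A3}. Rewrite as A4 → β A4' and A4' → α A4' | ε.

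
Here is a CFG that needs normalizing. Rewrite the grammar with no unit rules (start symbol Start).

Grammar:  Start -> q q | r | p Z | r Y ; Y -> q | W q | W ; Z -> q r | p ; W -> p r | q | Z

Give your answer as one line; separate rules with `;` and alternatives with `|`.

Unit pairs: W ⇒* {Z}; Y ⇒* {W, Z}.
For each unit pair (A, B), copy every non-unit production of B to A, then drop all unit productions.

Start -> q q | r | p Z | r Y; Y -> q r | p | p r | q | W q; Z -> q r | p; W -> q r | p | p r | q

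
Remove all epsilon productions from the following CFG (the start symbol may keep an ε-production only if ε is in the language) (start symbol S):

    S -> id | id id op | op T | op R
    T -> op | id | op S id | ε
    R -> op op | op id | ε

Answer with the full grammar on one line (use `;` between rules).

Nullable nonterminals: {R, T}.
ε ∉ L(G), so no ε-production is kept.
For each production, add variants omitting each subset of nullable occurrences: S → op T gives op T | op.

S -> id | id id op | op T | op | op R; T -> op | id | op S id; R -> op op | op id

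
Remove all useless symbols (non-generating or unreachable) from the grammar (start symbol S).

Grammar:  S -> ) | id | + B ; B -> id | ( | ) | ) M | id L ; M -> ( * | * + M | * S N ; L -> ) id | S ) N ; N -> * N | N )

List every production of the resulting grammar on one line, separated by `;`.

Generating nonterminals: {B, L, M, S}.
Reachable from S after that: {B, L, M, S}.
Removed useless symbols: {N} and every production mentioning them.

S -> ) | id | + B; B -> id | ( | ) | ) M | id L; M -> ( * | * + M; L -> ) id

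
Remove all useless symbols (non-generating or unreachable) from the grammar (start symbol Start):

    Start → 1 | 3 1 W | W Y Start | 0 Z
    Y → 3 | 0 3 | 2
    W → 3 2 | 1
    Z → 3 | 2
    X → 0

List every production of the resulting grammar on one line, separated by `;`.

Start → 1 | 3 1 W | W Y Start | 0 Z; Y → 3 | 0 3 | 2; W → 3 2 | 1; Z → 3 | 2

Generating nonterminals: {Start, W, X, Y, Z}.
Reachable from Start after that: {Start, W, Y, Z}.
Removed useless symbols: {X} and every production mentioning them.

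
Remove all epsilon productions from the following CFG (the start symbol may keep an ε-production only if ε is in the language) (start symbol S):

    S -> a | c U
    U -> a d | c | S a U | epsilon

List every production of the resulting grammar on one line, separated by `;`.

Nullable nonterminals: {U}.
ε ∉ L(G), so no ε-production is kept.
Expand every rule over subsets of its nullable positions: S → c U gives c U | c. U → S a U gives S a U | S a.

S -> a | c U | c; U -> a d | c | S a U | S a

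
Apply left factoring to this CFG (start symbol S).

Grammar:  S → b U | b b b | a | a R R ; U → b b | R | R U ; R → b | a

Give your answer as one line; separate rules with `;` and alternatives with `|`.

S has alternatives sharing prefix 'b': factor to S → b S' with S' → U | b b.
S has alternatives sharing prefix 'a': factor to S → a S'' with S'' → ε | R R.
U has alternatives sharing prefix 'R': factor to U → R U' with U' → ε | U.

S → b S' | a S''; U → b b | R U'; R → b | a; S' → U | b b; S'' → ε | R R; U' → ε | U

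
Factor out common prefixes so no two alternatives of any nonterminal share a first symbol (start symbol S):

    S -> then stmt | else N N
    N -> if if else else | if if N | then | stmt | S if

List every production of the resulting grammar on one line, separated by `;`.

S -> then stmt | else N N; N -> then | stmt | S if | if if N'; N' -> else else | N

N has alternatives sharing prefix 'if if': factor to N → if if N' with N' → else else | N.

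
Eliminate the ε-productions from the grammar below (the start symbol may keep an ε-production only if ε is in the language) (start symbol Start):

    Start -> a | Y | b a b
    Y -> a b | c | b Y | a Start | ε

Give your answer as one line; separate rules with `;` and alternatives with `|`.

The nullable symbols are {Start, Y}.
ε ∈ L(G) since Start is nullable, so keep Start → ε.
For each production, add variants omitting each subset of nullable occurrences: Y → b Y gives b Y | b. Y → a Start gives a Start | a.

Start -> a | Y | b a b | ε; Y -> a b | c | b Y | b | a Start | a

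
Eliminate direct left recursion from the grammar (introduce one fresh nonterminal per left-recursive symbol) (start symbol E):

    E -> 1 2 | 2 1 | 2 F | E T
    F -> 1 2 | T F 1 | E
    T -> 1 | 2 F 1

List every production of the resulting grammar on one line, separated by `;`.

Left recursion appears on E.
For E: α = {T}, β = {1 2, 2 1, 2 F}. Rewrite as E → β E' and E' → α E' | ε.

E -> 1 2 E' | 2 1 E' | 2 F E'; F -> 1 2 | T F 1 | E; T -> 1 | 2 F 1; E' -> T E' | ε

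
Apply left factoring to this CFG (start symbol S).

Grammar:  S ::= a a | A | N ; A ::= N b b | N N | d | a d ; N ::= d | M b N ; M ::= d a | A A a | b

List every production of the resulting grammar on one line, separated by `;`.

A has alternatives sharing prefix 'N': factor to A → N A' with A' → b b | N.

S ::= a a | A | N; A ::= d | a d | N A'; N ::= d | M b N; M ::= d a | A A a | b; A' ::= b b | N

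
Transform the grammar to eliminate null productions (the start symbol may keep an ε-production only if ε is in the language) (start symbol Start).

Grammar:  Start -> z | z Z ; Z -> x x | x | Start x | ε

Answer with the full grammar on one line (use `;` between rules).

Nullable nonterminals: {Z}.
ε ∉ L(G), so no ε-production is kept.

Start -> z | z Z; Z -> x x | x | Start x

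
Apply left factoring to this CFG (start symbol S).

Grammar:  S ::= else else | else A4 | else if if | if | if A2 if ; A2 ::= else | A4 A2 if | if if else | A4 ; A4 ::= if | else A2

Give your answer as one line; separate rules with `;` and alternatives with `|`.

S has alternatives sharing prefix 'else': factor to S → else S' with S' → else | A4 | if if.
S has alternatives sharing prefix 'if': factor to S → if S'' with S'' → ε | A2 if.
A2 has alternatives sharing prefix 'A4': factor to A2 → A4 A2' with A2' → A2 if | ε.

S ::= else S' | if S''; A2 ::= else | if if else | A4 A2'; A4 ::= if | else A2; S' ::= else | A4 | if if; S'' ::= ε | A2 if; A2' ::= A2 if | ε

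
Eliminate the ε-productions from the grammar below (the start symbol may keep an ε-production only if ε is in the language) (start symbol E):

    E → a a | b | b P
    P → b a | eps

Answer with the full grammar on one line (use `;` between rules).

Nullable nonterminals: {P}.
ε ∉ L(G), so no ε-production is kept.

E → a a | b | b P; P → b a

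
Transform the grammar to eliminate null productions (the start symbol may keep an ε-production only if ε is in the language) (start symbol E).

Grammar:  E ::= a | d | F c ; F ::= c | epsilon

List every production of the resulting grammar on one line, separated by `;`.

Nullable set = {F}.
ε ∉ L(G), so no ε-production is kept.
For each production, add variants omitting each subset of nullable occurrences: E → F c gives F c | c.

E ::= a | d | F c | c; F ::= c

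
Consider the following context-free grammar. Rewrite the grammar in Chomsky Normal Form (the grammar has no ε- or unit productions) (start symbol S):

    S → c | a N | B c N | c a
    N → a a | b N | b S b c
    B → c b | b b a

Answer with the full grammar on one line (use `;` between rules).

Introduce a nonterminal for each terminal appearing in a rule of length ≥ 2: X1 → a, X2 → c, X3 → b.
Binarize each right-hand side of length ≥ 3 by chaining fresh nonterminals (Y1, Y2, …): affected rules were S → B X2 N; N → X3 S X3 X2; B → X3 X3 X1.

S → c | X1 N | B Y1 | X2 X1; N → X1 X1 | X3 N | X3 Y2; B → X2 X3 | X3 Y4; X1 → a; X2 → c; X3 → b; Y1 → X2 N; Y2 → S Y3; Y3 → X3 X2; Y4 → X3 X1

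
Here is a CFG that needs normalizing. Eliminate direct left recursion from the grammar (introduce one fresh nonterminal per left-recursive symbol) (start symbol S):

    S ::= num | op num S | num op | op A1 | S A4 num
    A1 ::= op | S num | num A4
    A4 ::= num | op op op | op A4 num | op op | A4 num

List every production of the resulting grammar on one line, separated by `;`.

S ::= num S' | op num S S' | num op S' | op A1 S'; A1 ::= op | S num | num A4; A4 ::= num A4' | op op op A4' | op A4 num A4' | op op A4'; S' ::= A4 num S' | ε; A4' ::= num A4' | ε

Left recursion appears on S, A4.
For S: α = {A4 num}, β = {num, op num S, num op, op A1}. Rewrite as S → β S' and S' → α S' | ε.
For A4: α = {num}, β = {num, op op op, op A4 num, op op}. Rewrite as A4 → β A4' and A4' → α A4' | ε.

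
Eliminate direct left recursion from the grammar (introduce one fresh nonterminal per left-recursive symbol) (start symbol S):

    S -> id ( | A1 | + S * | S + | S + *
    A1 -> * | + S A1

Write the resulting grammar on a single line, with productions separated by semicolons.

Left recursion appears on S.
For S: α = {+, + *}, β = {id (, A1, + S *}. Rewrite as S → β S' and S' → α S' | ε.

S -> id ( S' | A1 S' | + S * S'; A1 -> * | + S A1; S' -> + S' | + * S' | eps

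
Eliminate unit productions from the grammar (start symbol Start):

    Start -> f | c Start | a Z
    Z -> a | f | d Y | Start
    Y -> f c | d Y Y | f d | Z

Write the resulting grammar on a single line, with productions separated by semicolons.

Start -> f | c Start | a Z; Z -> a | f | d Y | c Start | a Z; Y -> a | f | d Y | c Start | a Z | f c | d Y Y | f d

Unit pairs: Y ⇒* {Start, Z}; Z ⇒* {Start}.
For each unit pair (A, B), copy every non-unit production of B to A, then drop all unit productions.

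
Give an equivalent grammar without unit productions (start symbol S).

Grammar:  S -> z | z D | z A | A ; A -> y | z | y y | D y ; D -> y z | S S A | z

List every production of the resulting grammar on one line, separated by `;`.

S -> z | z D | z A | y | y y | D y; A -> y | z | y y | D y; D -> y z | S S A | z

Unit pairs: S ⇒* {A}.
For each unit pair (A, B), copy every non-unit production of B to A, then drop all unit productions.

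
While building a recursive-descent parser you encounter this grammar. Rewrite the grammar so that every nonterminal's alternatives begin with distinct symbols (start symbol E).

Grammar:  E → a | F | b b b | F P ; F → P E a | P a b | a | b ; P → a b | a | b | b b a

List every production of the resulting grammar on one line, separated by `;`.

E → a | b b b | F E'; F → a | b | P F'; P → a P' | b P''; E' → eps | P; F' → E a | a b; P' → b | eps; P'' → eps | b a

E has alternatives sharing prefix 'F': factor to E → F E' with E' → ε | P.
F has alternatives sharing prefix 'P': factor to F → P F' with F' → E a | a b.
P has alternatives sharing prefix 'a': factor to P → a P' with P' → b | ε.
P has alternatives sharing prefix 'b': factor to P → b P'' with P'' → ε | b a.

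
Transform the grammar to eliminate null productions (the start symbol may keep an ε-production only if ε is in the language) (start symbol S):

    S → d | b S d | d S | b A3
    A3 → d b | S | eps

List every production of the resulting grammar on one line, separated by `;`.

S → d | b S d | d S | b A3 | b; A3 → d b | S

Nullable nonterminals: {A3}.
ε ∉ L(G), so no ε-production is kept.
For each production, add variants omitting each subset of nullable occurrences: S → b A3 gives b A3 | b.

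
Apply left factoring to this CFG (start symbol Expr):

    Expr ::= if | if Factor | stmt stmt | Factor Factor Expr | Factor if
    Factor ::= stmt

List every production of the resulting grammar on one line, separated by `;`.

Expr ::= stmt stmt | if Expr1 | Factor Expr2; Factor ::= stmt; Expr1 ::= ε | Factor; Expr2 ::= Factor Expr | if

Expr has alternatives sharing prefix 'if': factor to Expr → if Expr1 with Expr1 → ε | Factor.
Expr has alternatives sharing prefix 'Factor': factor to Expr → Factor Expr2 with Expr2 → Factor Expr | if.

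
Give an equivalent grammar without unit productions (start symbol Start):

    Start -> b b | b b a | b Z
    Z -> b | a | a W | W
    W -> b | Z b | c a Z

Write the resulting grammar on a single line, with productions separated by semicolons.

Unit pairs: Z ⇒* {W}.
For every A with A ⇒* B via unit rules, add B's non-unit alternatives to A; then delete every rule of the form X → Y.

Start -> b b | b b a | b Z; Z -> b | a | a W | Z b | c a Z; W -> b | Z b | c a Z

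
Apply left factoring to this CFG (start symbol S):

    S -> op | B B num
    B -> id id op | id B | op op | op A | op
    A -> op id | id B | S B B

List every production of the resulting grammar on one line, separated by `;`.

B has alternatives sharing prefix 'op': factor to B → op B' with B' → op | A | ε.
B has alternatives sharing prefix 'id': factor to B → id B'' with B'' → id op | B.

S -> op | B B num; B -> op B' | id B''; A -> op id | id B | S B B; B' -> op | A | ε; B'' -> id op | B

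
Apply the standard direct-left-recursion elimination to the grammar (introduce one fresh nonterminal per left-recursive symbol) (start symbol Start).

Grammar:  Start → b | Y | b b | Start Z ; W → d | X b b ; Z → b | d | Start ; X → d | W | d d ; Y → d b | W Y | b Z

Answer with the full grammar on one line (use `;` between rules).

Start → b Start1 | Y Start1 | b b Start1; W → d | X b b; Z → b | d | Start; X → d | W | d d; Y → d b | W Y | b Z; Start1 → Z Start1 | ε

Left recursion appears on Start.
For Start: α = {Z}, β = {b, Y, b b}. Rewrite as Start → β Start1 and Start1 → α Start1 | ε.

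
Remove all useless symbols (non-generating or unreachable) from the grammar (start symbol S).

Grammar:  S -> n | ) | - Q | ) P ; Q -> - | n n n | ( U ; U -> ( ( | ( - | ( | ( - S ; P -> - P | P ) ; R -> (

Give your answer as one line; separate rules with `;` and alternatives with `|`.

Generating nonterminals: {Q, R, S, U}.
Reachable from S after that: {Q, S, U}.
Removed useless symbols: {P, R} and every production mentioning them.

S -> n | ) | - Q; Q -> - | n n n | ( U; U -> ( ( | ( - | ( | ( - S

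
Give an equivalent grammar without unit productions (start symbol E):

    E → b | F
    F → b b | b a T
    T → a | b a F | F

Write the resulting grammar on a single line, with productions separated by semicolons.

Unit pairs: E ⇒* {F}; T ⇒* {F}.
Replace each nonterminal's rules with the union of the non-unit rules of every nonterminal it unit-derives.

E → b | b b | b a T; F → b b | b a T; T → b b | b a T | a | b a F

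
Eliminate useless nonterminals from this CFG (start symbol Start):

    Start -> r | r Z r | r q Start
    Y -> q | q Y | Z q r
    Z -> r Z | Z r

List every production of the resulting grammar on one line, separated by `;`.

Start -> r | r q Start

Generating nonterminals: {Start, Y}.
Reachable from Start after that: {Start}.
Removed useless symbols: {Y, Z} and every production mentioning them.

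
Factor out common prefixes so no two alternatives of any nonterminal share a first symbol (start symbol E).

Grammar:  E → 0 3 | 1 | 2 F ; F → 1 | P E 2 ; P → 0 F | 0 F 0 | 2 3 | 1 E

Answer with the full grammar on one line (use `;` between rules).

P has alternatives sharing prefix '0 F': factor to P → 0 F P' with P' → ε | 0.

E → 0 3 | 1 | 2 F; F → 1 | P E 2; P → 2 3 | 1 E | 0 F P'; P' → ε | 0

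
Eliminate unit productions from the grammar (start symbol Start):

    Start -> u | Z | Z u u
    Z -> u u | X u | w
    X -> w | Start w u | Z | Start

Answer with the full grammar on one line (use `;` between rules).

Unit pairs: Start ⇒* {Z}; X ⇒* {Start, Z}.
Replace each nonterminal's rules with the union of the non-unit rules of every nonterminal it unit-derives.

Start -> u u | X u | w | u | Z u u; Z -> u u | X u | w; X -> u u | X u | w | u | Z u u | Start w u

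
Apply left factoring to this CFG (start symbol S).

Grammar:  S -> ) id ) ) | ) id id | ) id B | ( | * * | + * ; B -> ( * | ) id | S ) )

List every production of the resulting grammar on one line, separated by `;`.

S -> ( | * * | + * | ) id S'; B -> ( * | ) id | S ) ); S' -> ) ) | id | B

S has alternatives sharing prefix ') id': factor to S → ) id S' with S' → ) ) | id | B.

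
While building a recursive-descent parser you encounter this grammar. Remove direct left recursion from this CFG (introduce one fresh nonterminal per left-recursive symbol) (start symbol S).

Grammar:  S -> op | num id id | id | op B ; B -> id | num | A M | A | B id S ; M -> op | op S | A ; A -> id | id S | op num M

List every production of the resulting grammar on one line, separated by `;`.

Left recursion appears on B.
For B: α = {id S}, β = {id, num, A M, A}. Rewrite as B → β B' and B' → α B' | ε.

S -> op | num id id | id | op B; B -> id B' | num B' | A M B' | A B'; M -> op | op S | A; A -> id | id S | op num M; B' -> id S B' | ε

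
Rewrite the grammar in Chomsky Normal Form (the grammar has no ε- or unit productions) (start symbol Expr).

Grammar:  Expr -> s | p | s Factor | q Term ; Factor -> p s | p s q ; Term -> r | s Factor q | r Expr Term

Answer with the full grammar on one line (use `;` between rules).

Expr -> s | p | X1 Factor | X2 Term; Factor -> X3 X1 | X3 Y1; Term -> r | X1 Y2 | X4 Y3; X1 -> s; X2 -> q; X3 -> p; X4 -> r; Y1 -> X1 X2; Y2 -> Factor X2; Y3 -> Expr Term

Introduce a nonterminal for each terminal appearing in a rule of length ≥ 2: X1 → s, X2 → q, X3 → p, X4 → r.
Binarize each right-hand side of length ≥ 3 by chaining fresh nonterminals (Y1, Y2, …): affected rules were Factor → X3 X1 X2; Term → X1 Factor X2; Term → X4 Expr Term.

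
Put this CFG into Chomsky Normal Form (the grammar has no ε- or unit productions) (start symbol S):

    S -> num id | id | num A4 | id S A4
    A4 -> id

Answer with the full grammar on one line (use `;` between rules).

S -> X1 X2 | id | X1 A4 | X2 Y1; A4 -> id; X1 -> num; X2 -> id; Y1 -> S A4

Introduce a nonterminal for each terminal appearing in a rule of length ≥ 2: X1 → num, X2 → id.
Binarize each right-hand side of length ≥ 3 by chaining fresh nonterminals (Y1, Y2, …): affected rules were S → X2 S A4.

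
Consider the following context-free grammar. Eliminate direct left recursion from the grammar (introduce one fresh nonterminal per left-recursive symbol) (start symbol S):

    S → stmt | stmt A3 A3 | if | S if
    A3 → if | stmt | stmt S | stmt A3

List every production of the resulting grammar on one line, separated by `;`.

S is directly left-recursive.
For S: α = {if}, β = {stmt, stmt A3 A3, if}. Rewrite as S → β S' and S' → α S' | ε.

S → stmt S' | stmt A3 A3 S' | if S'; A3 → if | stmt | stmt S | stmt A3; S' → if S' | ε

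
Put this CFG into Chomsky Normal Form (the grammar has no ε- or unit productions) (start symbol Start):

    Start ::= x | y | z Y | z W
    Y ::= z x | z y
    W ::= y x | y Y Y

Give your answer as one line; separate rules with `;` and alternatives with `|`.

Introduce a nonterminal for each terminal appearing in a rule of length ≥ 2: X1 → z, X2 → x, X3 → y.
Binarize each right-hand side of length ≥ 3 by chaining fresh nonterminals (Y1, Y2, …): affected rules were W → X3 Y Y.

Start ::= x | y | X1 Y | X1 W; Y ::= X1 X2 | X1 X3; W ::= X3 X2 | X3 Y1; X1 ::= z; X2 ::= x; X3 ::= y; Y1 ::= Y Y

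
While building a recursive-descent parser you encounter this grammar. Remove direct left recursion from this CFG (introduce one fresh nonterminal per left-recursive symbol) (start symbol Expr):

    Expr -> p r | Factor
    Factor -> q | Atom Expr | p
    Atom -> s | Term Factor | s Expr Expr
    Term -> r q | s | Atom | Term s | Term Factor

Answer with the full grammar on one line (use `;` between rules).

Expr -> p r | Factor; Factor -> q | Atom Expr | p; Atom -> s | Term Factor | s Expr Expr; Term -> r q Term1 | s Term1 | Atom Term1; Term1 -> s Term1 | Factor Term1 | ε

Directly left-recursive nonterminal: Term.
For Term: α = {s, Factor}, β = {r q, s, Atom}. Rewrite as Term → β Term1 and Term1 → α Term1 | ε.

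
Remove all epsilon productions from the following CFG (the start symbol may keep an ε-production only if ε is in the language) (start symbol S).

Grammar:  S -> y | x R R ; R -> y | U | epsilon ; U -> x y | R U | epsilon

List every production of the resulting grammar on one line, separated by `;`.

The nullable symbols are {R, U}.
ε ∉ L(G), so no ε-production is kept.
Add the nullable-subset variants: S → x R R gives x R R | x R | x. U → R U gives R U | R.

S -> y | x R R | x R | x; R -> y | U; U -> x y | R U | R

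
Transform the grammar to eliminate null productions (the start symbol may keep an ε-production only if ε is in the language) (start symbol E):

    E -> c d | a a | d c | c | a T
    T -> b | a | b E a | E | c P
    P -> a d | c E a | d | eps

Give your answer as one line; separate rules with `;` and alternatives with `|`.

E -> c d | a a | d c | c | a T; T -> b | a | b E a | E | c P | c; P -> a d | c E a | d

Nullable set = {P}.
ε ∉ L(G), so no ε-production is kept.
For each production, add variants omitting each subset of nullable occurrences: T → c P gives c P | c.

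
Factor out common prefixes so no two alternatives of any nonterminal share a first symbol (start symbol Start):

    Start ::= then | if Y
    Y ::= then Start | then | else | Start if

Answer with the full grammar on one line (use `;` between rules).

Y has alternatives sharing prefix 'then': factor to Y → then Y1 with Y1 → Start | ε.

Start ::= then | if Y; Y ::= else | Start if | then Y1; Y1 ::= Start | ε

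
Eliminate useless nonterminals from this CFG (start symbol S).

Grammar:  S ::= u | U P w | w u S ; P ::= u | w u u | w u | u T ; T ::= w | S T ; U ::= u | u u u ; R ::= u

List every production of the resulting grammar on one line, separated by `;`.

Generating nonterminals: {P, R, S, T, U}.
Reachable from S after that: {P, S, T, U}.
Removed useless symbols: {R} and every production mentioning them.

S ::= u | U P w | w u S; P ::= u | w u u | w u | u T; T ::= w | S T; U ::= u | u u u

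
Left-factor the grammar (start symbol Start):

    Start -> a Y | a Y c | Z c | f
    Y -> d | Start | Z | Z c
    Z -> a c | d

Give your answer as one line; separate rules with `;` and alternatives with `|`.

Start has alternatives sharing prefix 'a Y': factor to Start → a Y Start1 with Start1 → ε | c.
Y has alternatives sharing prefix 'Z': factor to Y → Z Y1 with Y1 → ε | c.

Start -> Z c | f | a Y Start1; Y -> d | Start | Z Y1; Z -> a c | d; Start1 -> ε | c; Y1 -> ε | c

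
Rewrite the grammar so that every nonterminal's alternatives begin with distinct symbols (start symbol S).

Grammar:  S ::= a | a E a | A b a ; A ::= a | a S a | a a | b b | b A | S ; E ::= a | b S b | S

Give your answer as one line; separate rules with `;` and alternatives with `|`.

S ::= A b a | a S'; A ::= S | a A' | b A''; E ::= a | b S b | S; S' ::= ε | E a; A' ::= ε | S a | a; A'' ::= b | A

S has alternatives sharing prefix 'a': factor to S → a S' with S' → ε | E a.
A has alternatives sharing prefix 'a': factor to A → a A' with A' → ε | S a | a.
A has alternatives sharing prefix 'b': factor to A → b A'' with A'' → b | A.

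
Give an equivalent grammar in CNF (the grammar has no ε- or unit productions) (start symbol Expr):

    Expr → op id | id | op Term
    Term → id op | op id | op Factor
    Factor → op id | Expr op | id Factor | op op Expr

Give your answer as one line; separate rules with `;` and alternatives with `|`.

Introduce a nonterminal for each terminal appearing in a rule of length ≥ 2: X1 → op, X2 → id.
Binarize each right-hand side of length ≥ 3 by chaining fresh nonterminals (Y1, Y2, …): affected rules were Factor → X1 X1 Expr.

Expr → X1 X2 | id | X1 Term; Term → X2 X1 | X1 X2 | X1 Factor; Factor → X1 X2 | Expr X1 | X2 Factor | X1 Y1; X1 → op; X2 → id; Y1 → X1 Expr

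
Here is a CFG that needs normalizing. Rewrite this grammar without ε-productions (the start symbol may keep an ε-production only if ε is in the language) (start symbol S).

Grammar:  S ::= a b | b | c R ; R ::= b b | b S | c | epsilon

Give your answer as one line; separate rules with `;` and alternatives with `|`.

S ::= a b | b | c R | c; R ::= b b | b S | c

Nullable set = {R}.
ε ∉ L(G), so no ε-production is kept.
Add the nullable-subset variants: S → c R gives c R | c.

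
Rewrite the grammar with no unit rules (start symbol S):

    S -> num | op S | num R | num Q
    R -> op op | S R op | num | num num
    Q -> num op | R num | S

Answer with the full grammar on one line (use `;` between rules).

Unit pairs: Q ⇒* {S}.
For each unit pair (A, B), copy every non-unit production of B to A, then drop all unit productions.

S -> num | op S | num R | num Q; R -> op op | S R op | num | num num; Q -> num | op S | num R | num Q | num op | R num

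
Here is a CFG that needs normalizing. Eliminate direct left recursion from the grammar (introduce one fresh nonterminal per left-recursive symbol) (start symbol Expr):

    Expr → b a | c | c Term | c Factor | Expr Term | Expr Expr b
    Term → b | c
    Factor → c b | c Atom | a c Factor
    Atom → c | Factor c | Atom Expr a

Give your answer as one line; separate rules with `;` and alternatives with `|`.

Expr, Atom are directly left-recursive.
For Expr: α = {Term, Expr b}, β = {b a, c, c Term, c Factor}. Rewrite as Expr → β Expr1 and Expr1 → α Expr1 | ε.
For Atom: α = {Expr a}, β = {c, Factor c}. Rewrite as Atom → β Atom1 and Atom1 → α Atom1 | ε.

Expr → b a Expr1 | c Expr1 | c Term Expr1 | c Factor Expr1; Term → b | c; Factor → c b | c Atom | a c Factor; Atom → c Atom1 | Factor c Atom1; Expr1 → Term Expr1 | Expr b Expr1 | ε; Atom1 → Expr a Atom1 | ε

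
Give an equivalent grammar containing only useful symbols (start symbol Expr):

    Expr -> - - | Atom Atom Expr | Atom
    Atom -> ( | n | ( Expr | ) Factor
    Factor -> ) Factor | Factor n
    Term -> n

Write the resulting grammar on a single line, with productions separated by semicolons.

Expr -> - - | Atom Atom Expr | Atom; Atom -> ( | n | ( Expr

Generating nonterminals: {Atom, Expr, Term}.
Reachable from Expr after that: {Atom, Expr}.
Removed useless symbols: {Factor, Term} and every production mentioning them.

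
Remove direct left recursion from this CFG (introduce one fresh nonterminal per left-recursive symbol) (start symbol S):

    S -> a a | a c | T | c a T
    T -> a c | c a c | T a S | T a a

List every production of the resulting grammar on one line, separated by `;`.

Left recursion appears on T.
For T: α = {a S, a a}, β = {a c, c a c}. Rewrite as T → β T' and T' → α T' | ε.

S -> a a | a c | T | c a T; T -> a c T' | c a c T'; T' -> a S T' | a a T' | ε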